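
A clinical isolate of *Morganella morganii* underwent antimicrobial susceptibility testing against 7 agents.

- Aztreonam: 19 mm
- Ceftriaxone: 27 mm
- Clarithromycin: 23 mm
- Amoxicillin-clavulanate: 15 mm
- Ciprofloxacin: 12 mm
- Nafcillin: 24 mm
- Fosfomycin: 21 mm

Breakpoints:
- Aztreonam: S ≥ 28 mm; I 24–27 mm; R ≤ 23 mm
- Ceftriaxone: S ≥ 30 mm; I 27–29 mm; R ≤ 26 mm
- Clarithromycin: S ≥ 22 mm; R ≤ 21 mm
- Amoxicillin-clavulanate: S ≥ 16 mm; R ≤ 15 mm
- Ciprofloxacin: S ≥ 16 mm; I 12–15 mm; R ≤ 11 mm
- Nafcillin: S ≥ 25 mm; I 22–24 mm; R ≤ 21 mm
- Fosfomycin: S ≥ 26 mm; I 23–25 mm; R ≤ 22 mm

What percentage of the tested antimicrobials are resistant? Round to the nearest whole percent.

Aztreonam 19 mm: ≤ 23 mm ⇒ R
Ceftriaxone 27 mm: in 27–29 mm ⇒ Intermediate
Clarithromycin 23 mm: ≥ 22 mm — susceptible
Amoxicillin-clavulanate: 15 mm is ≤ 15 mm — resistant
Ciprofloxacin 12 mm: in 12–15 mm — intermediate
Nafcillin: 24 mm is in 22–24 mm — I
Fosfomycin: 21 mm is ≤ 22 mm → resistant
Resistant: 3/7

43%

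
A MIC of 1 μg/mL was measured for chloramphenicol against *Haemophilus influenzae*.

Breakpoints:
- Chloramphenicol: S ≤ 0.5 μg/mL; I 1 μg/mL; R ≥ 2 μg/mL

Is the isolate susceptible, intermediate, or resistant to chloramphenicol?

I

Chloramphenicol 1 μg/mL: = 1 μg/mL → I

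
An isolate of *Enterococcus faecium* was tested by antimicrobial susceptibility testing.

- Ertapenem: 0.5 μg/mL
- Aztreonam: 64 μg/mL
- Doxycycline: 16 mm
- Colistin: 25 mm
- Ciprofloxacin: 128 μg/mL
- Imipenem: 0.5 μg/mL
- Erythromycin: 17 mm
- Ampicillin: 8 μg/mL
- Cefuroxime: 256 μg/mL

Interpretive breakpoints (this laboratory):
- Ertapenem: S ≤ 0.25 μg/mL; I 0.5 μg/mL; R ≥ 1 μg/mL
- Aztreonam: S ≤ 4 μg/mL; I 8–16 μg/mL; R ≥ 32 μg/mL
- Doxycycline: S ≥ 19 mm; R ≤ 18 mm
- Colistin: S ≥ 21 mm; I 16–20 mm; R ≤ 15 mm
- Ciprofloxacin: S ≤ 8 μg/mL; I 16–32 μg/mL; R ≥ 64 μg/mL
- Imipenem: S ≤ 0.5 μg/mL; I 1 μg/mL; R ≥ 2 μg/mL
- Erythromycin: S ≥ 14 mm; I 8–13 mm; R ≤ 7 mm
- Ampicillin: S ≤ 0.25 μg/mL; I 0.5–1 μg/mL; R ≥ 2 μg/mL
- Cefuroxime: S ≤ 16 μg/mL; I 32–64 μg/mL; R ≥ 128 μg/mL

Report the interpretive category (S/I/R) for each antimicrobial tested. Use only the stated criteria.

I, R, R, S, R, S, S, R, R

Ertapenem 0.5 μg/mL: = 0.5 μg/mL ⇒ I
Aztreonam 64 μg/mL: ≥ 32 μg/mL → resistant
Doxycycline 16 mm: ≤ 18 mm — R
Colistin (25 mm) ≥ 21 mm ⇒ Susceptible
Ciprofloxacin (128 μg/mL) ≥ 64 μg/mL ⇒ R
Imipenem 0.5 μg/mL: ≤ 0.5 μg/mL — S
Erythromycin 17 mm: ≥ 14 mm — Susceptible
Ampicillin (8 μg/mL) ≥ 2 μg/mL — R
Cefuroxime (256 μg/mL) ≥ 128 μg/mL — resistant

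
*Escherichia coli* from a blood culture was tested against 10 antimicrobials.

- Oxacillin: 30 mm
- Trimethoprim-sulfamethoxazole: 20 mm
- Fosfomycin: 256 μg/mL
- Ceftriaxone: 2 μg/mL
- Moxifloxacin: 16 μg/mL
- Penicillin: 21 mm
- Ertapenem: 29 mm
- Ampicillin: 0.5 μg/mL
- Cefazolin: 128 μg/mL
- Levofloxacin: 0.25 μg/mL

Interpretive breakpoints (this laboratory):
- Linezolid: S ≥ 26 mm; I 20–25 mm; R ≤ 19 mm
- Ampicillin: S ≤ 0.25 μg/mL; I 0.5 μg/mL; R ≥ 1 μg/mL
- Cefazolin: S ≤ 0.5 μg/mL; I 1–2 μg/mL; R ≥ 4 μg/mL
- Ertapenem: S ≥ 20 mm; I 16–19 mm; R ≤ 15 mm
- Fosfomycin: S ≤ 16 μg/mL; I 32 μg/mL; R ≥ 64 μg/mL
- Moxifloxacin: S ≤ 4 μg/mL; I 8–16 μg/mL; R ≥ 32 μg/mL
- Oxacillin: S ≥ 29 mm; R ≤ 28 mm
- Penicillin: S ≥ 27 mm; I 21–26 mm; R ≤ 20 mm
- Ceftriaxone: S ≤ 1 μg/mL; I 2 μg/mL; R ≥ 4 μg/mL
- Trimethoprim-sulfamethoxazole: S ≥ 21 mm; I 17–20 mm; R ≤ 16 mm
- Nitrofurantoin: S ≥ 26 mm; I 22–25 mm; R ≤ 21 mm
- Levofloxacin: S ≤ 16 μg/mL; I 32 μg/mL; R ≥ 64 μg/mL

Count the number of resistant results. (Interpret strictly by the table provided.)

2

Oxacillin 30 mm: ≥ 29 mm → susceptible
Trimethoprim-sulfamethoxazole 20 mm: in 17–20 mm ⇒ I
Fosfomycin (256 μg/mL) ≥ 64 μg/mL ⇒ Resistant
Ceftriaxone (2 μg/mL) = 2 μg/mL ⇒ Intermediate
Moxifloxacin (16 μg/mL) in 8–16 μg/mL — intermediate
Penicillin (21 mm) in 21–26 mm → Intermediate
Ertapenem: 29 mm is ≥ 20 mm — S
Ampicillin 0.5 μg/mL: = 0.5 μg/mL — intermediate
Cefazolin: 128 μg/mL is ≥ 4 μg/mL → resistant
Levofloxacin 0.25 μg/mL: ≤ 16 μg/mL — susceptible
Resistant: 2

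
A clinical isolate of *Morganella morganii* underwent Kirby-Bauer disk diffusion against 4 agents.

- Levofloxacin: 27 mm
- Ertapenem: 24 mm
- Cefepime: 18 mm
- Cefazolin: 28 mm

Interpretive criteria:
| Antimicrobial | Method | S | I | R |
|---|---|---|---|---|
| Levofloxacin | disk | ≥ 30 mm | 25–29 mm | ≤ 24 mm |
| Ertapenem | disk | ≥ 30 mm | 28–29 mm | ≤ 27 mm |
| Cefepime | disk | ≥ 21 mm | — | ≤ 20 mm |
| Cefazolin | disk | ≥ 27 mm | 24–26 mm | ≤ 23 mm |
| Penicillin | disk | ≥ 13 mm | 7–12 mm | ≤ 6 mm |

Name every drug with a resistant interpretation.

ertapenem, cefepime

Levofloxacin: 27 mm is in 25–29 mm — intermediate
Ertapenem (24 mm) ≤ 27 mm → Resistant
Cefepime (18 mm) ≤ 20 mm ⇒ R
Cefazolin: 28 mm is ≥ 27 mm ⇒ S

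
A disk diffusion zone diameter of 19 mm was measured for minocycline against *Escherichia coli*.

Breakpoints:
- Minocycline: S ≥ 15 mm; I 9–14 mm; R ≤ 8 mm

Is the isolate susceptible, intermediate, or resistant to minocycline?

Susceptible

Minocycline 19 mm: ≥ 15 mm → susceptible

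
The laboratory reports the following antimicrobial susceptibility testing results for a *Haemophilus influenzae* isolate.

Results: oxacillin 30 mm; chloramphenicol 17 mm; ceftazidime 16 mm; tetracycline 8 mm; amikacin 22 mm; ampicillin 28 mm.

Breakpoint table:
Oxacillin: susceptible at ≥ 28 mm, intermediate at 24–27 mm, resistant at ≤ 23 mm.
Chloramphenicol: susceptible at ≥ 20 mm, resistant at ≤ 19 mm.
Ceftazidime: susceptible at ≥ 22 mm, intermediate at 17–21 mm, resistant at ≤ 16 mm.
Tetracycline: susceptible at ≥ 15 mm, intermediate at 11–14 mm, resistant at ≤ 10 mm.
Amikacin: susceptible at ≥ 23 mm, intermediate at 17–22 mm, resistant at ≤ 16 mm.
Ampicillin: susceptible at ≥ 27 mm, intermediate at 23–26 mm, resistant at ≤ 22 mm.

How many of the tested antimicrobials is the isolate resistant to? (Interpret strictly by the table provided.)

Oxacillin (30 mm) ≥ 28 mm ⇒ S
Chloramphenicol (17 mm) ≤ 19 mm ⇒ Resistant
Ceftazidime (16 mm) ≤ 16 mm → resistant
Tetracycline 8 mm: ≤ 10 mm — resistant
Amikacin (22 mm) in 17–22 mm — Intermediate
Ampicillin (28 mm) ≥ 27 mm ⇒ S
Resistant: 3

3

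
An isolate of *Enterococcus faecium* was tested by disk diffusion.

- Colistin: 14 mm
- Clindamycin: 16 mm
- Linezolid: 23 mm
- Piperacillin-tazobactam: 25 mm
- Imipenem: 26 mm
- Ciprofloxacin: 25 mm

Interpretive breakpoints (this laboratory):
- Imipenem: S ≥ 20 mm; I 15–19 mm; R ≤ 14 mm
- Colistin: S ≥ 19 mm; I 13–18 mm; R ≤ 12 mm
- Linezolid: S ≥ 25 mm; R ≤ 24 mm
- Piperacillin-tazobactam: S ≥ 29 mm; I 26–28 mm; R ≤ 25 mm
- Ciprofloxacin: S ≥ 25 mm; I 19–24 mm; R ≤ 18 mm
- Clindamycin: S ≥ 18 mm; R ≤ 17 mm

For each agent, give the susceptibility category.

I, R, R, R, S, S

Colistin: 14 mm is in 13–18 mm — Intermediate
Clindamycin 16 mm: ≤ 17 mm — Resistant
Linezolid (23 mm) ≤ 24 mm ⇒ R
Piperacillin-tazobactam: 25 mm is ≤ 25 mm → Resistant
Imipenem (26 mm) ≥ 20 mm ⇒ susceptible
Ciprofloxacin: 25 mm is ≥ 25 mm → S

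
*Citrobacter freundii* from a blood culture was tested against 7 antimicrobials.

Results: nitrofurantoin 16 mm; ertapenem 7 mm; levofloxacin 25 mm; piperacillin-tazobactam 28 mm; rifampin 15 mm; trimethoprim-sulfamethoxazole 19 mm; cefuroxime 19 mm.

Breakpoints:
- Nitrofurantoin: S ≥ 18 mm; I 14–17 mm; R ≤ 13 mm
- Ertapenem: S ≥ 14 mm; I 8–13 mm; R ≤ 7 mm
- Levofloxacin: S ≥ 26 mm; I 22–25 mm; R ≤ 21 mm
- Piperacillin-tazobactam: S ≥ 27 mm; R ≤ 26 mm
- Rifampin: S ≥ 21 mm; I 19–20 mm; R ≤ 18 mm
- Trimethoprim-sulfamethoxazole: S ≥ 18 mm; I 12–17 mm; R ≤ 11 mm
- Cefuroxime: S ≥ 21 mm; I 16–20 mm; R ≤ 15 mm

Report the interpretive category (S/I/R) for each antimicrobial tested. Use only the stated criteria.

I, R, I, S, R, S, I

Nitrofurantoin 16 mm: in 14–17 mm — Intermediate
Ertapenem 7 mm: ≤ 7 mm — R
Levofloxacin (25 mm) in 22–25 mm — Intermediate
Piperacillin-tazobactam: 28 mm is ≥ 27 mm → S
Rifampin 15 mm: ≤ 18 mm ⇒ resistant
Trimethoprim-sulfamethoxazole (19 mm) ≥ 18 mm — S
Cefuroxime 19 mm: in 16–20 mm ⇒ I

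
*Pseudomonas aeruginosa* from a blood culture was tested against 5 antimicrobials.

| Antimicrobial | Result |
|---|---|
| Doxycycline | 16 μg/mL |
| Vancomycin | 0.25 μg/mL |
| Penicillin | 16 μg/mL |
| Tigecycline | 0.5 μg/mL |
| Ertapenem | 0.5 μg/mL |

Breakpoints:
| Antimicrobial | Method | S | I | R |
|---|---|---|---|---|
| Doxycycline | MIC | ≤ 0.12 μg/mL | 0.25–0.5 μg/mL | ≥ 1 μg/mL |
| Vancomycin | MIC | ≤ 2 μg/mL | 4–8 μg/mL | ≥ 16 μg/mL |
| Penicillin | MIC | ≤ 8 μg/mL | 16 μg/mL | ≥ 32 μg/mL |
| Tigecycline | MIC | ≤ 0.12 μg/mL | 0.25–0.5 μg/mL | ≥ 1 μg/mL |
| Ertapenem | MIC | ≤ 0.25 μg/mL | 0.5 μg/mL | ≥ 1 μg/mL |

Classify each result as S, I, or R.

Doxycycline (16 μg/mL) ≥ 1 μg/mL → R
Vancomycin: 0.25 μg/mL is ≤ 2 μg/mL — S
Penicillin: 16 μg/mL is = 16 μg/mL ⇒ intermediate
Tigecycline: 0.5 μg/mL is in 0.25–0.5 μg/mL ⇒ Intermediate
Ertapenem (0.5 μg/mL) = 0.5 μg/mL → Intermediate

R, S, I, I, I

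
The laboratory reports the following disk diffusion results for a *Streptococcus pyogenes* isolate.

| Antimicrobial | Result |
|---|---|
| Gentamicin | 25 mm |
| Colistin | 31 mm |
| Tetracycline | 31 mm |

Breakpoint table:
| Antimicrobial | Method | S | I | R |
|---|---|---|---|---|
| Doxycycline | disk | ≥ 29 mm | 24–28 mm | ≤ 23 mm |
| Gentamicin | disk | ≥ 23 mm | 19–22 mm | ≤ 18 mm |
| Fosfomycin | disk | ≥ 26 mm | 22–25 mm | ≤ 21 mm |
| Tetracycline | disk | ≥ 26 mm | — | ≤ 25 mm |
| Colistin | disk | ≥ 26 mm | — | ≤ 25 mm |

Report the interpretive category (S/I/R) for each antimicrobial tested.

Gentamicin 25 mm: ≥ 23 mm — S
Colistin 31 mm: ≥ 26 mm — Susceptible
Tetracycline 31 mm: ≥ 26 mm ⇒ susceptible

S, S, S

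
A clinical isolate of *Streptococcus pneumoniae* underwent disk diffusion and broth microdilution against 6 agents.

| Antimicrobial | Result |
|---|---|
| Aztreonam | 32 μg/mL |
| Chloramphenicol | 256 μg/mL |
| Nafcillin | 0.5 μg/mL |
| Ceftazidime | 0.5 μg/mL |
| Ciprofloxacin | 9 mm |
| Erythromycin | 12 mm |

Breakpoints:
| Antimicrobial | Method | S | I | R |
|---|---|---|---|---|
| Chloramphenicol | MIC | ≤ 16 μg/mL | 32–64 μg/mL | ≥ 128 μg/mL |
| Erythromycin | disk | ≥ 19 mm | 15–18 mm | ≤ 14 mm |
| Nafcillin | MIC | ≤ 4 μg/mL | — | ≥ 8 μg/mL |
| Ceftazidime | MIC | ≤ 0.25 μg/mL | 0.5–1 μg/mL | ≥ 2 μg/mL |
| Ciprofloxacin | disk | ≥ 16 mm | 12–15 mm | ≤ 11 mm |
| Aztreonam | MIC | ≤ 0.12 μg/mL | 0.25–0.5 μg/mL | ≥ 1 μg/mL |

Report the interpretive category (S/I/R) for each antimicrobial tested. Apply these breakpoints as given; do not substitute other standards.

R, R, S, I, R, R

Aztreonam 32 μg/mL: ≥ 1 μg/mL ⇒ resistant
Chloramphenicol 256 μg/mL: ≥ 128 μg/mL → resistant
Nafcillin: 0.5 μg/mL is ≤ 4 μg/mL → Susceptible
Ceftazidime (0.5 μg/mL) in 0.5–1 μg/mL — intermediate
Ciprofloxacin: 9 mm is ≤ 11 mm — Resistant
Erythromycin 12 mm: ≤ 14 mm — Resistant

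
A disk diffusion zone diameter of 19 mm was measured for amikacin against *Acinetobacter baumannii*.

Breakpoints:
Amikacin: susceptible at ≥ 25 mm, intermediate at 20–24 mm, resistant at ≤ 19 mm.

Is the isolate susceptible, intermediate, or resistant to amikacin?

R

Amikacin: 19 mm is ≤ 19 mm — resistant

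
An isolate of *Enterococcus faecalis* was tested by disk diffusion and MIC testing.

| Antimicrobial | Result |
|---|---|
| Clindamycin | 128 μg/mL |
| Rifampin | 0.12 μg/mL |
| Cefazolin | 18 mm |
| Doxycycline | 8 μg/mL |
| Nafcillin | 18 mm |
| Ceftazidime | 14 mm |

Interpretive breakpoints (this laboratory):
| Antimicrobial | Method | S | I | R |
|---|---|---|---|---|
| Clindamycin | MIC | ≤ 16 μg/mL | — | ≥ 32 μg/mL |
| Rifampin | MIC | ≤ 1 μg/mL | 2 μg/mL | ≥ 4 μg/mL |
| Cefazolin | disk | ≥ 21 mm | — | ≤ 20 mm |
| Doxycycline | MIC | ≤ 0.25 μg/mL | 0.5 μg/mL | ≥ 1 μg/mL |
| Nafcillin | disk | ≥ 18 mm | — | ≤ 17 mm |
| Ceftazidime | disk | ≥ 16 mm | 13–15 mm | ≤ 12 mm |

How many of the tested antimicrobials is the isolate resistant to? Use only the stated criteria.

Clindamycin 128 μg/mL: ≥ 32 μg/mL — resistant
Rifampin: 0.12 μg/mL is ≤ 1 μg/mL ⇒ S
Cefazolin: 18 mm is ≤ 20 mm — resistant
Doxycycline (8 μg/mL) ≥ 1 μg/mL ⇒ resistant
Nafcillin 18 mm: ≥ 18 mm — S
Ceftazidime: 14 mm is in 13–15 mm — Intermediate
Resistant: 3

3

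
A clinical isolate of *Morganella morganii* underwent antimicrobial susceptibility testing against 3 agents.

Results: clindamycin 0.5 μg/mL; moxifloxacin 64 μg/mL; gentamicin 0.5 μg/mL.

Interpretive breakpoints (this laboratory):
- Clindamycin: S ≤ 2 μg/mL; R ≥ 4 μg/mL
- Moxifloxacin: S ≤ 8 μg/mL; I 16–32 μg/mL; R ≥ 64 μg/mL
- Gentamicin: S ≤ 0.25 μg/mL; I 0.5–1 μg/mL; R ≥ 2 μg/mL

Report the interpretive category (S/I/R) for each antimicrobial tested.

S, R, I

Clindamycin: 0.5 μg/mL is ≤ 2 μg/mL — S
Moxifloxacin: 64 μg/mL is ≥ 64 μg/mL → R
Gentamicin 0.5 μg/mL: in 0.5–1 μg/mL → I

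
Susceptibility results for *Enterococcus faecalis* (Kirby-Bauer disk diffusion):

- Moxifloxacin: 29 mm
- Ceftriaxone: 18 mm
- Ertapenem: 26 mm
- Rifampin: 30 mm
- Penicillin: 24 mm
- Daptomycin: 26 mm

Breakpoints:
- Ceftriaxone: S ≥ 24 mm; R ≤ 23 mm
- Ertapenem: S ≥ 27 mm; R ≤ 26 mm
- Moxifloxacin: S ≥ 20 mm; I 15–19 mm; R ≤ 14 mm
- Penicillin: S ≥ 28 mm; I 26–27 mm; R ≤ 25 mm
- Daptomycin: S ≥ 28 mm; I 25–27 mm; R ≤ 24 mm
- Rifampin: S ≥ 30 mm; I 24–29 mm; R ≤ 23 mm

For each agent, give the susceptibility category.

S, R, R, S, R, I

Moxifloxacin (29 mm) ≥ 20 mm ⇒ susceptible
Ceftriaxone (18 mm) ≤ 23 mm → R
Ertapenem: 26 mm is ≤ 26 mm — Resistant
Rifampin 30 mm: ≥ 30 mm → Susceptible
Penicillin 24 mm: ≤ 25 mm ⇒ resistant
Daptomycin: 26 mm is in 25–27 mm — intermediate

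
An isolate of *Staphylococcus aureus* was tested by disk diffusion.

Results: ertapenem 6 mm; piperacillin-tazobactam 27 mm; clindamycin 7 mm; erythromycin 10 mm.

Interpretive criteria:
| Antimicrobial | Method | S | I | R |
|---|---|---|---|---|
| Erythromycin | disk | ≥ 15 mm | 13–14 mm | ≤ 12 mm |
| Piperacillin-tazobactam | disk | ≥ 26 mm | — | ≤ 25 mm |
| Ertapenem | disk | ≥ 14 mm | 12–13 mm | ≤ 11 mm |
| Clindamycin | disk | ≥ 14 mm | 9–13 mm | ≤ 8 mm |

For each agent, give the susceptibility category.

R, S, R, R

Ertapenem: 6 mm is ≤ 11 mm ⇒ Resistant
Piperacillin-tazobactam 27 mm: ≥ 26 mm → S
Clindamycin 7 mm: ≤ 8 mm → R
Erythromycin (10 mm) ≤ 12 mm → Resistant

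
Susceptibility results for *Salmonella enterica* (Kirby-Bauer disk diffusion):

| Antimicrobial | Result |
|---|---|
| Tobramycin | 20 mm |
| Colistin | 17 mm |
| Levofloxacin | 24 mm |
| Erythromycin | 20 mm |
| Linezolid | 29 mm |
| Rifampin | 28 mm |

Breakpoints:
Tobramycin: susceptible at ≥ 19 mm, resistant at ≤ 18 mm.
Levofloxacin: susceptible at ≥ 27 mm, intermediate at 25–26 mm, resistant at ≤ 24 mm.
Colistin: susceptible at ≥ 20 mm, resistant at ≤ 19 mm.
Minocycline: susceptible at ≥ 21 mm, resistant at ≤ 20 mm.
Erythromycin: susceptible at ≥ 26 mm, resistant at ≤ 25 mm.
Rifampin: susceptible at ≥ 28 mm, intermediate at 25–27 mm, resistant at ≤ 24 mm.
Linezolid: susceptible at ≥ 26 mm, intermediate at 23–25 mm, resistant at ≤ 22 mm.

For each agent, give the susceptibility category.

S, R, R, R, S, S

Tobramycin: 20 mm is ≥ 19 mm ⇒ susceptible
Colistin: 17 mm is ≤ 19 mm — resistant
Levofloxacin 24 mm: ≤ 24 mm ⇒ Resistant
Erythromycin 20 mm: ≤ 25 mm — Resistant
Linezolid 29 mm: ≥ 26 mm — S
Rifampin (28 mm) ≥ 28 mm ⇒ Susceptible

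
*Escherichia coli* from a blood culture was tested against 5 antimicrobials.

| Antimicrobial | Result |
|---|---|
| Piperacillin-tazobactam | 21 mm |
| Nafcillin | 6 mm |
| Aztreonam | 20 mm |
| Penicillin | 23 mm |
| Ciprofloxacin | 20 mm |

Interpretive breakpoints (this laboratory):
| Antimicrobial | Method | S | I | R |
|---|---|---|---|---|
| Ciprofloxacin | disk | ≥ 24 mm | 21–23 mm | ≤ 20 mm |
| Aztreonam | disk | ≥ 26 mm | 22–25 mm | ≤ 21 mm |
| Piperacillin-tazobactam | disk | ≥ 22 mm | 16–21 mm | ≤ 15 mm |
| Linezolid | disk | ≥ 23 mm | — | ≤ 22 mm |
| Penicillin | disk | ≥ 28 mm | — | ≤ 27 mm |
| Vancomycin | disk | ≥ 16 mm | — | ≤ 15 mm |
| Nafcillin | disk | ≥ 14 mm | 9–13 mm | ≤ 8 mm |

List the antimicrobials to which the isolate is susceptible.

none

Piperacillin-tazobactam 21 mm: in 16–21 mm ⇒ Intermediate
Nafcillin 6 mm: ≤ 8 mm → R
Aztreonam: 20 mm is ≤ 21 mm — R
Penicillin (23 mm) ≤ 27 mm → resistant
Ciprofloxacin 20 mm: ≤ 20 mm — Resistant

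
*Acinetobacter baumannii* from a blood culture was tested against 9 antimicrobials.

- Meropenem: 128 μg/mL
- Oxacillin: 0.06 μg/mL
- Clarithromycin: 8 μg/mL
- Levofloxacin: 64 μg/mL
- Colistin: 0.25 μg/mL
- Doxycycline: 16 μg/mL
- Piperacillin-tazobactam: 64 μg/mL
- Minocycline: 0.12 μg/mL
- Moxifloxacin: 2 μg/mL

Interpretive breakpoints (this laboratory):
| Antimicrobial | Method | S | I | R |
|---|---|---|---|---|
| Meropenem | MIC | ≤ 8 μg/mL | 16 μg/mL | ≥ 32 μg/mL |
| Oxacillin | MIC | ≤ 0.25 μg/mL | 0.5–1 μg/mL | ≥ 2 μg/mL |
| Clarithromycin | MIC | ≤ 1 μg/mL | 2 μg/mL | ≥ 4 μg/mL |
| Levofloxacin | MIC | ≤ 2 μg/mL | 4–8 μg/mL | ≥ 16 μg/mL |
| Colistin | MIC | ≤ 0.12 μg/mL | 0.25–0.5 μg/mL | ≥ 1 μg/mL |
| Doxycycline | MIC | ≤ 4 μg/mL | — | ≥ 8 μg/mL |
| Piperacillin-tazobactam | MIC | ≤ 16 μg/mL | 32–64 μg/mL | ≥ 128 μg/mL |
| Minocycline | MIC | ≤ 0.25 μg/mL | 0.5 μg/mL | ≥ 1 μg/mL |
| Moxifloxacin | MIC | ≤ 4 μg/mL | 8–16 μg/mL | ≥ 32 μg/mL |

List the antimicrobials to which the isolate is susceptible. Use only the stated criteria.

oxacillin, minocycline, moxifloxacin

Meropenem: 128 μg/mL is ≥ 32 μg/mL → R
Oxacillin 0.06 μg/mL: ≤ 0.25 μg/mL → S
Clarithromycin (8 μg/mL) ≥ 4 μg/mL — Resistant
Levofloxacin: 64 μg/mL is ≥ 16 μg/mL → resistant
Colistin (0.25 μg/mL) in 0.25–0.5 μg/mL — Intermediate
Doxycycline 16 μg/mL: ≥ 8 μg/mL ⇒ R
Piperacillin-tazobactam (64 μg/mL) in 32–64 μg/mL — Intermediate
Minocycline 0.12 μg/mL: ≤ 0.25 μg/mL → S
Moxifloxacin: 2 μg/mL is ≤ 4 μg/mL ⇒ susceptible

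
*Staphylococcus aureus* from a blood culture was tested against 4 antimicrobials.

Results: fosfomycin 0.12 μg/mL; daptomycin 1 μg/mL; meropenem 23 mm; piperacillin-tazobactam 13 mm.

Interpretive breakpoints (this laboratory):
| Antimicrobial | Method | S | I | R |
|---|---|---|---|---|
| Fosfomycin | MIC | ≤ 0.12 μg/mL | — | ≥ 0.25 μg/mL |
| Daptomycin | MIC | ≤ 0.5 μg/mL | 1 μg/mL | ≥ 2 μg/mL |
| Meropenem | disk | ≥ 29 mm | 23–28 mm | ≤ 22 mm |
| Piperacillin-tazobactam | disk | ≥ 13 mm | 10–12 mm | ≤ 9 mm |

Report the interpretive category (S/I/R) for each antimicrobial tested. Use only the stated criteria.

Fosfomycin (0.12 μg/mL) ≤ 0.12 μg/mL → S
Daptomycin 1 μg/mL: = 1 μg/mL — Intermediate
Meropenem (23 mm) in 23–28 mm → I
Piperacillin-tazobactam: 13 mm is ≥ 13 mm ⇒ susceptible

S, I, I, S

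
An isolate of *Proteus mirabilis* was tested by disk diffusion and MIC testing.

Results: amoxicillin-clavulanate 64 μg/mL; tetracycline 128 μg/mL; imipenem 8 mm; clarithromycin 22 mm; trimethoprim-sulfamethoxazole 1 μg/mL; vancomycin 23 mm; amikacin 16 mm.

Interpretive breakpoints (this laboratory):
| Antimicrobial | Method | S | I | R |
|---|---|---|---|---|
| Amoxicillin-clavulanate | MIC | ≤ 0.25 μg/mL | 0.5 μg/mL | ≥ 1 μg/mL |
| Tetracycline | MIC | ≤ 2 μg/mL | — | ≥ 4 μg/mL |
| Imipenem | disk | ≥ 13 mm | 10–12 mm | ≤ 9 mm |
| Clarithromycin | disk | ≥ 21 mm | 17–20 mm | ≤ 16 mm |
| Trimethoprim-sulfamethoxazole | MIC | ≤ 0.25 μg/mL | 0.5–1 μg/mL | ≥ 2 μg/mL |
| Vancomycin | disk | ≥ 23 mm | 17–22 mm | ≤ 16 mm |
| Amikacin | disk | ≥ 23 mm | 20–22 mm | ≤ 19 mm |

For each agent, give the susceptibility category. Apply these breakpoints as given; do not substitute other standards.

Amoxicillin-clavulanate: 64 μg/mL is ≥ 1 μg/mL — resistant
Tetracycline (128 μg/mL) ≥ 4 μg/mL — R
Imipenem: 8 mm is ≤ 9 mm ⇒ R
Clarithromycin (22 mm) ≥ 21 mm — Susceptible
Trimethoprim-sulfamethoxazole 1 μg/mL: in 0.5–1 μg/mL → Intermediate
Vancomycin (23 mm) ≥ 23 mm → S
Amikacin 16 mm: ≤ 19 mm — R

R, R, R, S, I, S, R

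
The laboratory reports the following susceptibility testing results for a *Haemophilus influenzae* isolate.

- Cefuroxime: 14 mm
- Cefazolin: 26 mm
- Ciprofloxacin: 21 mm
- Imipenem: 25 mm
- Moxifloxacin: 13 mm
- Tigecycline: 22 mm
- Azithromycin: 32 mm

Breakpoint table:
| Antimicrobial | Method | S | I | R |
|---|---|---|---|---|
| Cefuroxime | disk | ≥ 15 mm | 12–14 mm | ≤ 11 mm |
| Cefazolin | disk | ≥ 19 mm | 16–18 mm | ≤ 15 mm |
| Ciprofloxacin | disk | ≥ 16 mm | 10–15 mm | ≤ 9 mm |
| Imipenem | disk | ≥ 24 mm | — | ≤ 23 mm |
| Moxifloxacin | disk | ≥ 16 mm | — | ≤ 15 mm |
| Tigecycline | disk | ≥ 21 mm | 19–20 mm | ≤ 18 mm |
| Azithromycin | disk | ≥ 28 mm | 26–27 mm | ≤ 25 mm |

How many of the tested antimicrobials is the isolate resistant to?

Cefuroxime 14 mm: in 12–14 mm — I
Cefazolin 26 mm: ≥ 19 mm — S
Ciprofloxacin 21 mm: ≥ 16 mm — susceptible
Imipenem: 25 mm is ≥ 24 mm ⇒ Susceptible
Moxifloxacin 13 mm: ≤ 15 mm — resistant
Tigecycline (22 mm) ≥ 21 mm → susceptible
Azithromycin: 32 mm is ≥ 28 mm → susceptible
Resistant: 1

1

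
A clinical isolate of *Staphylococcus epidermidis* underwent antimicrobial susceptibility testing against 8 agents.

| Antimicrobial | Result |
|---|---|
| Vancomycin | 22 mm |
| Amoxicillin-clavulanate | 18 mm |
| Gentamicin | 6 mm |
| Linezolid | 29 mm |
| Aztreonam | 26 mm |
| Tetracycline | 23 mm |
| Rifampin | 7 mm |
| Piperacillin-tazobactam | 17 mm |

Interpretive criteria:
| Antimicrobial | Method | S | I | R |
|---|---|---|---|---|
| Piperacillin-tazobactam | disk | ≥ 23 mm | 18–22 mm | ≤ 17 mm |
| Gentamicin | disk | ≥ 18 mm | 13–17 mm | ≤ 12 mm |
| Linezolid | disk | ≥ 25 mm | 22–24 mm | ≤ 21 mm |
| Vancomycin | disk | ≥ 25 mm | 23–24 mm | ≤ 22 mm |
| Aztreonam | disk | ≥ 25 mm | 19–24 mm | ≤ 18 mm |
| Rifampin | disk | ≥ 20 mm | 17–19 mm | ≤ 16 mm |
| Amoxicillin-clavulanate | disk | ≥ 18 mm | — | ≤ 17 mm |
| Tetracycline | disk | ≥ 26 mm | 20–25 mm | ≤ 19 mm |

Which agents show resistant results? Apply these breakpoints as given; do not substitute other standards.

Vancomycin: 22 mm is ≤ 22 mm — resistant
Amoxicillin-clavulanate 18 mm: ≥ 18 mm ⇒ S
Gentamicin 6 mm: ≤ 12 mm — R
Linezolid 29 mm: ≥ 25 mm ⇒ S
Aztreonam: 26 mm is ≥ 25 mm — S
Tetracycline (23 mm) in 20–25 mm → I
Rifampin: 7 mm is ≤ 16 mm — resistant
Piperacillin-tazobactam (17 mm) ≤ 17 mm → resistant

vancomycin, gentamicin, rifampin, piperacillin-tazobactam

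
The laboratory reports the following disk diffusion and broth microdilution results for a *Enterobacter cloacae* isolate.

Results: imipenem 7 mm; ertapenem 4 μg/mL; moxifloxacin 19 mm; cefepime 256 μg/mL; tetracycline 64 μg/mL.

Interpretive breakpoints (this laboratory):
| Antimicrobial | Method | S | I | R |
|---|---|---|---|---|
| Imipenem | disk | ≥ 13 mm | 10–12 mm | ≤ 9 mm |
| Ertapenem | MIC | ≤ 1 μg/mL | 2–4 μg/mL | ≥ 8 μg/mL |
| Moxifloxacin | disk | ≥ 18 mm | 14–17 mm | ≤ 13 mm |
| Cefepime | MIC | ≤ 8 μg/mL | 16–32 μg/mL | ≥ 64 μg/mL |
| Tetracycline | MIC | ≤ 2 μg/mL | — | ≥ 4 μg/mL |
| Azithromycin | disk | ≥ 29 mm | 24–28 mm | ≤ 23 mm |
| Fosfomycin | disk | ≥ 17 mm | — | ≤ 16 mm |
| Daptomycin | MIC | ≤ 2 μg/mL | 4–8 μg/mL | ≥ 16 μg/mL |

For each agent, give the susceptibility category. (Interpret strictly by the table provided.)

R, I, S, R, R

Imipenem 7 mm: ≤ 9 mm → R
Ertapenem (4 μg/mL) in 2–4 μg/mL → I
Moxifloxacin: 19 mm is ≥ 18 mm ⇒ Susceptible
Cefepime: 256 μg/mL is ≥ 64 μg/mL — Resistant
Tetracycline 64 μg/mL: ≥ 4 μg/mL → Resistant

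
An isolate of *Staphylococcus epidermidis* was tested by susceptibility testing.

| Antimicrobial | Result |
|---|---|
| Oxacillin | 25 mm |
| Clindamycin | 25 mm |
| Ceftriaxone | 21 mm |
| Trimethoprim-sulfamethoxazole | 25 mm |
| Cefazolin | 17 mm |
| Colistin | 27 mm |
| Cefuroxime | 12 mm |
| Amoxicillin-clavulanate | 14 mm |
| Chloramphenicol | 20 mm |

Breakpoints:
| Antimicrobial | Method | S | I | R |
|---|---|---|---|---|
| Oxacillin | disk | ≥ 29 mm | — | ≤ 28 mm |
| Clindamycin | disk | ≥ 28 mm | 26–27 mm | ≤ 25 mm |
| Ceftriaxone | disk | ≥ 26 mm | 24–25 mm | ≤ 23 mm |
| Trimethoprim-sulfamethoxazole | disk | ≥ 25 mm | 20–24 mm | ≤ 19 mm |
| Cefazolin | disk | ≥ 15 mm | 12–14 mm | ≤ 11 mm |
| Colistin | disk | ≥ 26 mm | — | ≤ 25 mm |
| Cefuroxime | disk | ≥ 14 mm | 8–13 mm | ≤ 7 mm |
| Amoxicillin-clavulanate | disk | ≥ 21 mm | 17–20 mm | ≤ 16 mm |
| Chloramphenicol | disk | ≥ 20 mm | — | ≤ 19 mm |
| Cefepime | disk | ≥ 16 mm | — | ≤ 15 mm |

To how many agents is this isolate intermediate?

Oxacillin 25 mm: ≤ 28 mm ⇒ R
Clindamycin 25 mm: ≤ 25 mm — Resistant
Ceftriaxone 21 mm: ≤ 23 mm — resistant
Trimethoprim-sulfamethoxazole: 25 mm is ≥ 25 mm → susceptible
Cefazolin (17 mm) ≥ 15 mm → Susceptible
Colistin: 27 mm is ≥ 26 mm ⇒ Susceptible
Cefuroxime 12 mm: in 8–13 mm ⇒ I
Amoxicillin-clavulanate (14 mm) ≤ 16 mm → resistant
Chloramphenicol 20 mm: ≥ 20 mm → Susceptible
Intermediate: 1

1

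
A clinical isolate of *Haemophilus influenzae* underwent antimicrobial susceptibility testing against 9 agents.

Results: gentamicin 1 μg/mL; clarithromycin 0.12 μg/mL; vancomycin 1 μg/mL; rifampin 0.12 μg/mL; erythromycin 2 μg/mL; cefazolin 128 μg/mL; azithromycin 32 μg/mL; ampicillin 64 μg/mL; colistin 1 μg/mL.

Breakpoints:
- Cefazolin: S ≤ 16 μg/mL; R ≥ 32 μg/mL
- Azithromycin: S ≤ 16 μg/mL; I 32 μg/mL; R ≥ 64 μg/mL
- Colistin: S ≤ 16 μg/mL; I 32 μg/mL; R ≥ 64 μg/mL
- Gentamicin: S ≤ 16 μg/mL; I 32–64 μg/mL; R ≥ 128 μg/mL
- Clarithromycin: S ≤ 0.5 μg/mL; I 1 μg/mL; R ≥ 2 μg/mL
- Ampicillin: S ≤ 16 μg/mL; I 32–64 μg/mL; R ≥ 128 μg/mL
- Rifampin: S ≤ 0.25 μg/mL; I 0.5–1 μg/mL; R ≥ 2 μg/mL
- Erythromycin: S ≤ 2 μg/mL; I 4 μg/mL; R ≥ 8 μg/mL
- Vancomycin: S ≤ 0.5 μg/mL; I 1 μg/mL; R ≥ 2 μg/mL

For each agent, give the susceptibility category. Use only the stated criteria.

Gentamicin (1 μg/mL) ≤ 16 μg/mL ⇒ Susceptible
Clarithromycin: 0.12 μg/mL is ≤ 0.5 μg/mL — S
Vancomycin: 1 μg/mL is = 1 μg/mL ⇒ intermediate
Rifampin 0.12 μg/mL: ≤ 0.25 μg/mL → S
Erythromycin (2 μg/mL) ≤ 2 μg/mL ⇒ susceptible
Cefazolin: 128 μg/mL is ≥ 32 μg/mL → resistant
Azithromycin 32 μg/mL: = 32 μg/mL — Intermediate
Ampicillin (64 μg/mL) in 32–64 μg/mL ⇒ intermediate
Colistin: 1 μg/mL is ≤ 16 μg/mL ⇒ S

S, S, I, S, S, R, I, I, S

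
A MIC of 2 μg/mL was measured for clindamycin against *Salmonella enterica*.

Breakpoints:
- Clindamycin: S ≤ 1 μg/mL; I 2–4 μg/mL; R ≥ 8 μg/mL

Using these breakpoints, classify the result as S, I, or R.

Clindamycin 2 μg/mL: in 2–4 μg/mL — Intermediate

I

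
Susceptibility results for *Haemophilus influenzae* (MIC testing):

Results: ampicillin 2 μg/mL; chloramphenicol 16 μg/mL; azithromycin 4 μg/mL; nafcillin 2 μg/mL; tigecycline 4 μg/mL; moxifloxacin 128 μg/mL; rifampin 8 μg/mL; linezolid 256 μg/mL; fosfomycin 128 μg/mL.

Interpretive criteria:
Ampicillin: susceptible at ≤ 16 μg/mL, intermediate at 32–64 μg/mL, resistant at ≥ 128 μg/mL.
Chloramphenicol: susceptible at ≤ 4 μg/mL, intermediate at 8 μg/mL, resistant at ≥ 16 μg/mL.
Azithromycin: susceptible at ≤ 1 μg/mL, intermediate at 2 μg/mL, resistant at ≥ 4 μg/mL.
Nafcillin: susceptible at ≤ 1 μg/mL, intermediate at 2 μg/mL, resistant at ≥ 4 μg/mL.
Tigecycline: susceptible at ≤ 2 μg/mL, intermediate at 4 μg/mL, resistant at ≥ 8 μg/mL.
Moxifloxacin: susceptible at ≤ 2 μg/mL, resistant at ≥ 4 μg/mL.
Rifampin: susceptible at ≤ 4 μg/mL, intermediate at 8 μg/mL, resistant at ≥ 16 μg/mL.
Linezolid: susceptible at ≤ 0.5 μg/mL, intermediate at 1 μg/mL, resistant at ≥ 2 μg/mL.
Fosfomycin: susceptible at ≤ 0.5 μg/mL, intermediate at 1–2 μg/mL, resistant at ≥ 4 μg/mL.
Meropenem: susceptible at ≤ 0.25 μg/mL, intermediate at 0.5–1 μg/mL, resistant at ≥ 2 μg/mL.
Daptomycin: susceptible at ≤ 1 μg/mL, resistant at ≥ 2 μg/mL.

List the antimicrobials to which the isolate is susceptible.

Ampicillin 2 μg/mL: ≤ 16 μg/mL → S
Chloramphenicol: 16 μg/mL is ≥ 16 μg/mL → Resistant
Azithromycin (4 μg/mL) ≥ 4 μg/mL — Resistant
Nafcillin: 2 μg/mL is = 2 μg/mL — intermediate
Tigecycline (4 μg/mL) = 4 μg/mL — I
Moxifloxacin: 128 μg/mL is ≥ 4 μg/mL → resistant
Rifampin: 8 μg/mL is = 8 μg/mL → Intermediate
Linezolid (256 μg/mL) ≥ 2 μg/mL ⇒ R
Fosfomycin (128 μg/mL) ≥ 4 μg/mL → Resistant

ampicillin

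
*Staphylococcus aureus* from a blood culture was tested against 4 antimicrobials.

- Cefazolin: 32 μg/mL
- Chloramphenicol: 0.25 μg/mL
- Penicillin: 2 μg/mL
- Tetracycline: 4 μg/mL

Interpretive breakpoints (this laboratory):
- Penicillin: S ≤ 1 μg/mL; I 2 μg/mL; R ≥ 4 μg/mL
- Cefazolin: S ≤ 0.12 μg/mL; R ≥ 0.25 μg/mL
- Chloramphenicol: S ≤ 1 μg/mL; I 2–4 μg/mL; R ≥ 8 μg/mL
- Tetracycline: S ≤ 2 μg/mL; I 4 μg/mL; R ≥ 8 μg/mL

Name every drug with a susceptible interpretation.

chloramphenicol

Cefazolin (32 μg/mL) ≥ 0.25 μg/mL — resistant
Chloramphenicol (0.25 μg/mL) ≤ 1 μg/mL ⇒ Susceptible
Penicillin (2 μg/mL) = 2 μg/mL — I
Tetracycline: 4 μg/mL is = 4 μg/mL — Intermediate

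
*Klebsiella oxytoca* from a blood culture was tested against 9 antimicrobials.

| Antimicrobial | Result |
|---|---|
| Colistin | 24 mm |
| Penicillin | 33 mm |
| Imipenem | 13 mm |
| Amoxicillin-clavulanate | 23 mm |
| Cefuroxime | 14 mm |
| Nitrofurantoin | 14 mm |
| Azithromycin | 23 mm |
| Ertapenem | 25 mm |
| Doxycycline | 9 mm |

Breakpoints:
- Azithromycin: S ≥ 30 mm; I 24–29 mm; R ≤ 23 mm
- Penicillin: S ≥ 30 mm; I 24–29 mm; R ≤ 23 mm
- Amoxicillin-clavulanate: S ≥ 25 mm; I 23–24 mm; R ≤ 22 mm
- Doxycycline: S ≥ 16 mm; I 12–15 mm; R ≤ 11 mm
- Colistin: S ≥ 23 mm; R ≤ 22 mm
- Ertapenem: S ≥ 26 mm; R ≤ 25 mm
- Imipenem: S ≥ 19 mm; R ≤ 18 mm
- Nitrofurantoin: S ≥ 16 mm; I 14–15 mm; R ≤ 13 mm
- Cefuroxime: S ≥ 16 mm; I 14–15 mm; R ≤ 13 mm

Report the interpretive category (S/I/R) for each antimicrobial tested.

S, S, R, I, I, I, R, R, R

Colistin: 24 mm is ≥ 23 mm ⇒ S
Penicillin: 33 mm is ≥ 30 mm → Susceptible
Imipenem (13 mm) ≤ 18 mm → Resistant
Amoxicillin-clavulanate: 23 mm is in 23–24 mm — intermediate
Cefuroxime 14 mm: in 14–15 mm → intermediate
Nitrofurantoin: 14 mm is in 14–15 mm ⇒ Intermediate
Azithromycin: 23 mm is ≤ 23 mm → resistant
Ertapenem 25 mm: ≤ 25 mm ⇒ R
Doxycycline: 9 mm is ≤ 11 mm → resistant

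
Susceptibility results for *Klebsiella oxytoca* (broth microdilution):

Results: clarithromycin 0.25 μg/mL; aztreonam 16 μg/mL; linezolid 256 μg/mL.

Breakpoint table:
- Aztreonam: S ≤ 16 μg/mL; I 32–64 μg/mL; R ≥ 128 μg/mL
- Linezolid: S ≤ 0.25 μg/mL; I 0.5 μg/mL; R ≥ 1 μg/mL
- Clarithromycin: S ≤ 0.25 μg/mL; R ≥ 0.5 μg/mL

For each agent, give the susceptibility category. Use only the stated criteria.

Clarithromycin 0.25 μg/mL: ≤ 0.25 μg/mL → Susceptible
Aztreonam 16 μg/mL: ≤ 16 μg/mL — S
Linezolid (256 μg/mL) ≥ 1 μg/mL → Resistant

S, S, R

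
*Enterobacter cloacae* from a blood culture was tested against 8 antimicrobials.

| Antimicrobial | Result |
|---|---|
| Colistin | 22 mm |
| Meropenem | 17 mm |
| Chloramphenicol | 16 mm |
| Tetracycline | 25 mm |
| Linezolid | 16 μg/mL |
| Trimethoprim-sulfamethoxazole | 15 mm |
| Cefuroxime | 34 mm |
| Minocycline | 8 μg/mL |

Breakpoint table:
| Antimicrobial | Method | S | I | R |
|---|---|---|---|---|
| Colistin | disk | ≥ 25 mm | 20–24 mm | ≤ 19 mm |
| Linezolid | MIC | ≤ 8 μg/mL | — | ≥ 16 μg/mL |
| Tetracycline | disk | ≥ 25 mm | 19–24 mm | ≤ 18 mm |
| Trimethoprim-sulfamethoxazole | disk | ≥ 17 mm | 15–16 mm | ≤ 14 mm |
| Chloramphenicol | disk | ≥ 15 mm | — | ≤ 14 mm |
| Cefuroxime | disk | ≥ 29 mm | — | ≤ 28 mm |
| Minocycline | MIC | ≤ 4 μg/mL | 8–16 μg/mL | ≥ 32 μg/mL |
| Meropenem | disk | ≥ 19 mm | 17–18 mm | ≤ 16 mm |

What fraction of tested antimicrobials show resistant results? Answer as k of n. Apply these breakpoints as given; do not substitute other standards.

Colistin (22 mm) in 20–24 mm ⇒ Intermediate
Meropenem: 17 mm is in 17–18 mm — I
Chloramphenicol (16 mm) ≥ 15 mm — S
Tetracycline: 25 mm is ≥ 25 mm — S
Linezolid (16 μg/mL) ≥ 16 μg/mL → resistant
Trimethoprim-sulfamethoxazole: 15 mm is in 15–16 mm → Intermediate
Cefuroxime: 34 mm is ≥ 29 mm → Susceptible
Minocycline 8 μg/mL: in 8–16 μg/mL → Intermediate
Resistant: 1/8

1 of 8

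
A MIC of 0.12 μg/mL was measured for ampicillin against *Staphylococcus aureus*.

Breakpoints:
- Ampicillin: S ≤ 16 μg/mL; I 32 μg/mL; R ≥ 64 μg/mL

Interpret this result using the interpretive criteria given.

Susceptible

Ampicillin (0.12 μg/mL) ≤ 16 μg/mL — S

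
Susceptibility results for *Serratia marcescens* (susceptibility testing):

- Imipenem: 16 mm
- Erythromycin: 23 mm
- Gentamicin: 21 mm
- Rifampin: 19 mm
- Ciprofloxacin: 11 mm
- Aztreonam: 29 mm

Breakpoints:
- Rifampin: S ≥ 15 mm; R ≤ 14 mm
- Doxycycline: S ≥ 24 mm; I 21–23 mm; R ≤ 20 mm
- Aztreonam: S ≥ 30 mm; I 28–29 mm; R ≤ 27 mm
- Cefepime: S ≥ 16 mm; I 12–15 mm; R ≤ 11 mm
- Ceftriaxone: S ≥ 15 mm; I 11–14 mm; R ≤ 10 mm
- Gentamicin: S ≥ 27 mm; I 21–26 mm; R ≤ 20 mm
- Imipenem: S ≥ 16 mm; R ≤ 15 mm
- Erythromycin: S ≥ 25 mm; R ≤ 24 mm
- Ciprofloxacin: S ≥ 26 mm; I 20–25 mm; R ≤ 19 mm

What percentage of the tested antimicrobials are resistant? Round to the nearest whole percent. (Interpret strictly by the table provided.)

Imipenem: 16 mm is ≥ 16 mm ⇒ S
Erythromycin 23 mm: ≤ 24 mm — Resistant
Gentamicin: 21 mm is in 21–26 mm — I
Rifampin (19 mm) ≥ 15 mm → susceptible
Ciprofloxacin (11 mm) ≤ 19 mm ⇒ resistant
Aztreonam 29 mm: in 28–29 mm → I
Resistant: 2/6

33%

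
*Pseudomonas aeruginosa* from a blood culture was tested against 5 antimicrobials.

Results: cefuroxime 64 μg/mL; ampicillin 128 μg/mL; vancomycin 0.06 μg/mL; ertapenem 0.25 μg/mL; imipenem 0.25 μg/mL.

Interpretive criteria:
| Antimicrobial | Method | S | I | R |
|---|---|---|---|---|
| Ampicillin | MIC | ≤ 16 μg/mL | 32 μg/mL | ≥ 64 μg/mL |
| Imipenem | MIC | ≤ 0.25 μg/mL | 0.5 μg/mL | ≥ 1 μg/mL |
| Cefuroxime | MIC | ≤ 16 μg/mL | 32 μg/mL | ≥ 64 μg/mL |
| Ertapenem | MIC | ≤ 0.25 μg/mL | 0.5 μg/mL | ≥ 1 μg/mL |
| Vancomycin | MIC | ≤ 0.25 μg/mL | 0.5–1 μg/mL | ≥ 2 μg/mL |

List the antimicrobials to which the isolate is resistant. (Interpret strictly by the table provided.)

cefuroxime, ampicillin

Cefuroxime: 64 μg/mL is ≥ 64 μg/mL ⇒ Resistant
Ampicillin: 128 μg/mL is ≥ 64 μg/mL ⇒ R
Vancomycin 0.06 μg/mL: ≤ 0.25 μg/mL — susceptible
Ertapenem: 0.25 μg/mL is ≤ 0.25 μg/mL ⇒ Susceptible
Imipenem 0.25 μg/mL: ≤ 0.25 μg/mL — S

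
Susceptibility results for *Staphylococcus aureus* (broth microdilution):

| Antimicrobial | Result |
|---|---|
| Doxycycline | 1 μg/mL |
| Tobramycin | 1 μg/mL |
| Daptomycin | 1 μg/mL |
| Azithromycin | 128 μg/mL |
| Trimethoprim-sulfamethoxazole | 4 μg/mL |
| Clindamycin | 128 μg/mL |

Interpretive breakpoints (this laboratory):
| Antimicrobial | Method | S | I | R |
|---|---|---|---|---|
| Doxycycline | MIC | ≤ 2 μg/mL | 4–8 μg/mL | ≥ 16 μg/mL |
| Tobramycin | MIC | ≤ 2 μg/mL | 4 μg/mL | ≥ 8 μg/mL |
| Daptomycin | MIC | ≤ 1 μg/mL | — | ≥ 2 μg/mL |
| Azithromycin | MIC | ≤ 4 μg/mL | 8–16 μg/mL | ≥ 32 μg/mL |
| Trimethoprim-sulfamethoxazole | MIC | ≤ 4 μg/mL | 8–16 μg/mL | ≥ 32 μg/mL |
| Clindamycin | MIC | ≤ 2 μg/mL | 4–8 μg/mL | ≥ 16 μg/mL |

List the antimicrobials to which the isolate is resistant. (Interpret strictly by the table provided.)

Doxycycline (1 μg/mL) ≤ 2 μg/mL ⇒ Susceptible
Tobramycin 1 μg/mL: ≤ 2 μg/mL ⇒ S
Daptomycin: 1 μg/mL is ≤ 1 μg/mL ⇒ Susceptible
Azithromycin: 128 μg/mL is ≥ 32 μg/mL ⇒ R
Trimethoprim-sulfamethoxazole (4 μg/mL) ≤ 4 μg/mL → susceptible
Clindamycin 128 μg/mL: ≥ 16 μg/mL — Resistant

azithromycin, clindamycin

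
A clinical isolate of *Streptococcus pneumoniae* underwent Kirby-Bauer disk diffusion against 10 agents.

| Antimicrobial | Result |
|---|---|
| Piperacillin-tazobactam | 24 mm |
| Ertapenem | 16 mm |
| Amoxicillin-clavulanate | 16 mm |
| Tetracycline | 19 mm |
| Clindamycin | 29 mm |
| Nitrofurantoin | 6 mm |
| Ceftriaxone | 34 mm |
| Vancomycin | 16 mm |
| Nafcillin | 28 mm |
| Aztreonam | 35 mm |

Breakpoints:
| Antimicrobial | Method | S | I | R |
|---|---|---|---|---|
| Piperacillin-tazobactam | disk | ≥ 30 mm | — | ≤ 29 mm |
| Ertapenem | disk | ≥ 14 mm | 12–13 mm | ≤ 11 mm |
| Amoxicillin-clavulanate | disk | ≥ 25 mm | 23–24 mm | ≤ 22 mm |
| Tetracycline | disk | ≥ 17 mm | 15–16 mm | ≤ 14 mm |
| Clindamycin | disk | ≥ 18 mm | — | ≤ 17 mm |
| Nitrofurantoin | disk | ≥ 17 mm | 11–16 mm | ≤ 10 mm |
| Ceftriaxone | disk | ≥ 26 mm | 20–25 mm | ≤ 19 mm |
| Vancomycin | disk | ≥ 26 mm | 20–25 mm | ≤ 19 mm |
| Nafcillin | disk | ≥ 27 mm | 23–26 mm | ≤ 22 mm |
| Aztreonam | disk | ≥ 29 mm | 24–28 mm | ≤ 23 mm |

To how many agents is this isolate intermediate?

Piperacillin-tazobactam: 24 mm is ≤ 29 mm — R
Ertapenem 16 mm: ≥ 14 mm ⇒ S
Amoxicillin-clavulanate (16 mm) ≤ 22 mm → R
Tetracycline 19 mm: ≥ 17 mm — S
Clindamycin: 29 mm is ≥ 18 mm ⇒ Susceptible
Nitrofurantoin 6 mm: ≤ 10 mm ⇒ resistant
Ceftriaxone (34 mm) ≥ 26 mm → S
Vancomycin 16 mm: ≤ 19 mm → resistant
Nafcillin 28 mm: ≥ 27 mm — susceptible
Aztreonam 35 mm: ≥ 29 mm ⇒ S
Intermediate: 0

0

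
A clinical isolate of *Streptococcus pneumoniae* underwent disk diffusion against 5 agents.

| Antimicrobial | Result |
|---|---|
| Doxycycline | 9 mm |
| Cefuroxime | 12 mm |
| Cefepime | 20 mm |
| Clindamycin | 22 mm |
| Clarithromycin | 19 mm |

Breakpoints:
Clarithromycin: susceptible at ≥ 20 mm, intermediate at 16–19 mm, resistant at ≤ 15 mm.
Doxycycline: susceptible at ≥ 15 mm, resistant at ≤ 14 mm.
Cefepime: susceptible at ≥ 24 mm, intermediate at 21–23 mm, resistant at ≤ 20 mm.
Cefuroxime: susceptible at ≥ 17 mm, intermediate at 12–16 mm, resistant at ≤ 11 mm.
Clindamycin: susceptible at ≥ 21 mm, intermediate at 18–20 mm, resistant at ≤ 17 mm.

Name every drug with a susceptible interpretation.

clindamycin

Doxycycline (9 mm) ≤ 14 mm ⇒ resistant
Cefuroxime 12 mm: in 12–16 mm — I
Cefepime (20 mm) ≤ 20 mm ⇒ resistant
Clindamycin 22 mm: ≥ 21 mm — S
Clarithromycin: 19 mm is in 16–19 mm → Intermediate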